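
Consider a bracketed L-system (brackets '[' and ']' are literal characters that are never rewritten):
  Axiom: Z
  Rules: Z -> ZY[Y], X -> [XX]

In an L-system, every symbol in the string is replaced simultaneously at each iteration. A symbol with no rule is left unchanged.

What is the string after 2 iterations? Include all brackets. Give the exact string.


Step 0: Z
Step 1: ZY[Y]
Step 2: ZY[Y]Y[Y]

Answer: ZY[Y]Y[Y]


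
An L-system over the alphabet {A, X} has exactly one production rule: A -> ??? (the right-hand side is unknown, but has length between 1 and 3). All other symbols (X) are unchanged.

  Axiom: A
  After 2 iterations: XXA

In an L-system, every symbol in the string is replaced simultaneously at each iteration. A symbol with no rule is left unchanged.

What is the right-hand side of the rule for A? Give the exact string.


Trying A -> XA:
  Step 0: A
  Step 1: XA
  Step 2: XXA
Matches the given result.

Answer: XA


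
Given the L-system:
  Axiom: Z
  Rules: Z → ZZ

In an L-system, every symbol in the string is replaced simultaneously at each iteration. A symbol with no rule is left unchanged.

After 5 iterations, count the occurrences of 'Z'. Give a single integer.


Answer: 32

Derivation:
Step 0: Z  (1 'Z')
Step 1: ZZ  (2 'Z')
Step 2: ZZZZ  (4 'Z')
Step 3: ZZZZZZZZ  (8 'Z')
Step 4: ZZZZZZZZZZZZZZZZ  (16 'Z')
Step 5: ZZZZZZZZZZZZZZZZZZZZZZZZZZZZZZZZ  (32 'Z')


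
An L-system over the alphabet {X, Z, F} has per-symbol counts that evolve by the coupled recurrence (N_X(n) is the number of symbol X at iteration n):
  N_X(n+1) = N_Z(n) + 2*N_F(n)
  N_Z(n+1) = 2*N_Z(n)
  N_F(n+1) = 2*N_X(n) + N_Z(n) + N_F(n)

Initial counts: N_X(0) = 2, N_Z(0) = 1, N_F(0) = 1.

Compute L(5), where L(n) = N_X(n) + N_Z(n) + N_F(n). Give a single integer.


Answer: 618

Derivation:
Step 0: N_X=2, N_Z=1, N_F=1, L=4
Step 1: N_X=3, N_Z=2, N_F=6, L=11
Step 2: N_X=14, N_Z=4, N_F=14, L=32
Step 3: N_X=32, N_Z=8, N_F=46, L=86
Step 4: N_X=100, N_Z=16, N_F=118, L=234
Step 5: N_X=252, N_Z=32, N_F=334, L=618


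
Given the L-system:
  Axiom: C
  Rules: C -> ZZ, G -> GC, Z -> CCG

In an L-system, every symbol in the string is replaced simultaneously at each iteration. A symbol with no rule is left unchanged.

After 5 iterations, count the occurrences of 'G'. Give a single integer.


Answer: 14

Derivation:
Step 0: C  (0 'G')
Step 1: ZZ  (0 'G')
Step 2: CCGCCG  (2 'G')
Step 3: ZZZZGCZZZZGC  (2 'G')
Step 4: CCGCCGCCGCCGGCZZCCGCCGCCGCCGGCZZ  (10 'G')
Step 5: ZZZZGCZZZZGCZZZZGCZZZZGCGCZZCCGCCGZZZZGCZZZZGCZZZZGCZZZZGCGCZZCCGCCG  (14 'G')


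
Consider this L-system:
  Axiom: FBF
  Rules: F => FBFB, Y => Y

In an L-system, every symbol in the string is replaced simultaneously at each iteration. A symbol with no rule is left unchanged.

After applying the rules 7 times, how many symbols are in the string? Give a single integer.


Step 0: length = 3
Step 1: length = 9
Step 2: length = 21
Step 3: length = 45
Step 4: length = 93
Step 5: length = 189
Step 6: length = 381
Step 7: length = 765

Answer: 765


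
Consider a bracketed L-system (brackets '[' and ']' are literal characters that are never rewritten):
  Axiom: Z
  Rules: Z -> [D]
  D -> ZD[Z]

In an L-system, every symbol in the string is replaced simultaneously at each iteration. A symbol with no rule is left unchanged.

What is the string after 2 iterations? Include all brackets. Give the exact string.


Answer: [ZD[Z]]

Derivation:
Step 0: Z
Step 1: [D]
Step 2: [ZD[Z]]


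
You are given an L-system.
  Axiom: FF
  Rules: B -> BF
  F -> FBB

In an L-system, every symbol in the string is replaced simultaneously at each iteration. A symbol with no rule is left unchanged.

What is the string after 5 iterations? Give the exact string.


Answer: FBBBFBFBFFBBBFFBBBFFBBFBBBFBFBFFBBFBBBFBFBFFBBFBBBFBFFBBBFBFBFFBBBFFBBBFFBBFBBBFBFFBBBFBFBFFBBBFFBBFBBBFBFBFFBBBFFBBBFFBBFBBBFBFBFFBBFBBBFBFBFFBBFBBBFBFFBBBFBFBFFBBBFFBBBFFBBFBBBFBFFBBBFBFBFFBBBFFBB

Derivation:
Step 0: FF
Step 1: FBBFBB
Step 2: FBBBFBFFBBBFBF
Step 3: FBBBFBFBFFBBBFFBBFBBBFBFBFFBBBFFBB
Step 4: FBBBFBFBFFBBBFFBBBFFBBFBBBFBFBFFBBFBBBFBFFBBBFBFBFFBBBFFBBBFFBBFBBBFBFBFFBBFBBBFBF
Step 5: FBBBFBFBFFBBBFFBBBFFBBFBBBFBFBFFBBFBBBFBFBFFBBFBBBFBFFBBBFBFBFFBBBFFBBBFFBBFBBBFBFFBBBFBFBFFBBBFFBBFBBBFBFBFFBBBFFBBBFFBBFBBBFBFBFFBBFBBBFBFBFFBBFBBBFBFFBBBFBFBFFBBBFFBBBFFBBFBBBFBFFBBBFBFBFFBBBFFBB


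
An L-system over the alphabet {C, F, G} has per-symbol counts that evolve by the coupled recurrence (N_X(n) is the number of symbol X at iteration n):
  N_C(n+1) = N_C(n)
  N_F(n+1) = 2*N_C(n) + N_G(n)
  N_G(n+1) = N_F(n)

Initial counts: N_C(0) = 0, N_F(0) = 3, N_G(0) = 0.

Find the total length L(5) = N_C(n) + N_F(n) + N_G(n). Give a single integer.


Answer: 3

Derivation:
Step 0: N_C=0, N_F=3, N_G=0, L=3
Step 1: N_C=0, N_F=0, N_G=3, L=3
Step 2: N_C=0, N_F=3, N_G=0, L=3
Step 3: N_C=0, N_F=0, N_G=3, L=3
Step 4: N_C=0, N_F=3, N_G=0, L=3
Step 5: N_C=0, N_F=0, N_G=3, L=3


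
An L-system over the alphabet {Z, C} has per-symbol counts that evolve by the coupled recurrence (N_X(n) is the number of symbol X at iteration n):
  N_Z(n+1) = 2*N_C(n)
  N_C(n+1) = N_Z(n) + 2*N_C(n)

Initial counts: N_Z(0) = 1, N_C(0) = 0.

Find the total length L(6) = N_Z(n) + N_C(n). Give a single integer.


Answer: 208

Derivation:
Step 0: N_Z=1, N_C=0, L=1
Step 1: N_Z=0, N_C=1, L=1
Step 2: N_Z=2, N_C=2, L=4
Step 3: N_Z=4, N_C=6, L=10
Step 4: N_Z=12, N_C=16, L=28
Step 5: N_Z=32, N_C=44, L=76
Step 6: N_Z=88, N_C=120, L=208


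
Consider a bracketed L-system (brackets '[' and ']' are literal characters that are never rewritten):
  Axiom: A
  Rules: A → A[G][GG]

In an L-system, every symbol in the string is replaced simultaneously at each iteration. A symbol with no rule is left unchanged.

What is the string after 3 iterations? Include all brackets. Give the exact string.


Answer: A[G][GG][G][GG][G][GG]

Derivation:
Step 0: A
Step 1: A[G][GG]
Step 2: A[G][GG][G][GG]
Step 3: A[G][GG][G][GG][G][GG]


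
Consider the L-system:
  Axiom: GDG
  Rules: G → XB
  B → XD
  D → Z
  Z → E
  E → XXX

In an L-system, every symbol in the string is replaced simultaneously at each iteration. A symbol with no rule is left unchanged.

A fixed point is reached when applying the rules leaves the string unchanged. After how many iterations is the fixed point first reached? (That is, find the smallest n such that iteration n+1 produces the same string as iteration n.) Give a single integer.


Answer: 5

Derivation:
Step 0: GDG
Step 1: XBZXB
Step 2: XXDEXXD
Step 3: XXZXXXXXZ
Step 4: XXEXXXXXE
Step 5: XXXXXXXXXXXXX
Step 6: XXXXXXXXXXXXX  (unchanged — fixed point at step 5)


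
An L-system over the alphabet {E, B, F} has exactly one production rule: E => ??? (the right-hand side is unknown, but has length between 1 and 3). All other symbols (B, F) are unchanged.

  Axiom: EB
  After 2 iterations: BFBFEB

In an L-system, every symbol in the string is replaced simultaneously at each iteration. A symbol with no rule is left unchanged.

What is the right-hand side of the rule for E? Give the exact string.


Trying E => BFE:
  Step 0: EB
  Step 1: BFEB
  Step 2: BFBFEB
Matches the given result.

Answer: BFE


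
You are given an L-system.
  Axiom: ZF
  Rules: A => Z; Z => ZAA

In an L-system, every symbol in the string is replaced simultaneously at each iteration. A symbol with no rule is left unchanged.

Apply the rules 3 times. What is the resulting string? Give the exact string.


Step 0: ZF
Step 1: ZAAF
Step 2: ZAAZZF
Step 3: ZAAZZZAAZAAF

Answer: ZAAZZZAAZAAF


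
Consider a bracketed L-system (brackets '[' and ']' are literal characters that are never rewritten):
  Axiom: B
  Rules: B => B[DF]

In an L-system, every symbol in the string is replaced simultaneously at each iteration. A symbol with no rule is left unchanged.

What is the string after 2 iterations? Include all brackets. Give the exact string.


Answer: B[DF][DF]

Derivation:
Step 0: B
Step 1: B[DF]
Step 2: B[DF][DF]


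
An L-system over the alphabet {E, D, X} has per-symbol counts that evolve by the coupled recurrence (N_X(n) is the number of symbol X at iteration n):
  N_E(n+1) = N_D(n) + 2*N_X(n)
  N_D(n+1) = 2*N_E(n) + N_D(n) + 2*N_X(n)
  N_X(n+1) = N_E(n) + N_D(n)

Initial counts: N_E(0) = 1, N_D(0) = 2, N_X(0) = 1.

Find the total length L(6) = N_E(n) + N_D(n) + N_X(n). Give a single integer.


Step 0: N_E=1, N_D=2, N_X=1, L=4
Step 1: N_E=4, N_D=6, N_X=3, L=13
Step 2: N_E=12, N_D=20, N_X=10, L=42
Step 3: N_E=40, N_D=64, N_X=32, L=136
Step 4: N_E=128, N_D=208, N_X=104, L=440
Step 5: N_E=416, N_D=672, N_X=336, L=1424
Step 6: N_E=1344, N_D=2176, N_X=1088, L=4608

Answer: 4608


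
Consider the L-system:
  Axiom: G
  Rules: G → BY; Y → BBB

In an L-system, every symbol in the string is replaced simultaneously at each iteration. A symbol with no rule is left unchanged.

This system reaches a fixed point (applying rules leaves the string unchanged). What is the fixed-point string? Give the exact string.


Answer: BBBB

Derivation:
Step 0: G
Step 1: BY
Step 2: BBBB
Step 3: BBBB  (unchanged — fixed point at step 2)


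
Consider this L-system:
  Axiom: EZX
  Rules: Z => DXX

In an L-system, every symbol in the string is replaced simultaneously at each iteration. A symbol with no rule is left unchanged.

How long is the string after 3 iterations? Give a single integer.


Answer: 5

Derivation:
Step 0: length = 3
Step 1: length = 5
Step 2: length = 5
Step 3: length = 5


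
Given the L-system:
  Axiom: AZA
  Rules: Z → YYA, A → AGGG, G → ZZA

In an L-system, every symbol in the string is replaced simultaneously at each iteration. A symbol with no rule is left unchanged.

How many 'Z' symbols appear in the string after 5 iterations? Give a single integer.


Step 0: AZA  (1 'Z')
Step 1: AGGGYYAAGGG  (0 'Z')
Step 2: AGGGZZAZZAZZAYYAGGGAGGGZZAZZAZZA  (12 'Z')
Step 3: AGGGZZAZZAZZAYYAYYAAGGGYYAYYAAGGGYYAYYAAGGGYYAGGGZZAZZAZZAAGGGZZAZZAZZAYYAYYAAGGGYYAYYAAGGGYYAYYAAGGG  (18 'Z')
Step 4: AGGGZZAZZAZZAYYAYYAAGGGYYAYYAAGGGYYAYYAAGGGYYAGGGYYAGGGAGGGZZAZZAZZAYYAGGGYYAGGGAGGGZZAZZAZZAYYAGGGYYAGGGAGGGZZAZZAZZAYYAGGGZZAZZAZZAYYAYYAAGGGYYAYYAAGGGYYAYYAAGGGAGGGZZAZZAZZAYYAYYAAGGGYYAYYAAGGGYYAYYAAGGGYYAGGGYYAGGGAGGGZZAZZAZZAYYAGGGYYAGGGAGGGZZAZZAZZAYYAGGGYYAGGGAGGGZZAZZAZZA  (54 'Z')
Step 5: AGGGZZAZZAZZAYYAYYAAGGGYYAYYAAGGGYYAYYAAGGGYYAGGGYYAGGGAGGGZZAZZAZZAYYAGGGYYAGGGAGGGZZAZZAZZAYYAGGGYYAGGGAGGGZZAZZAZZAYYAGGGZZAZZAZZAYYAGGGZZAZZAZZAAGGGZZAZZAZZAYYAYYAAGGGYYAYYAAGGGYYAYYAAGGGYYAGGGZZAZZAZZAYYAGGGZZAZZAZZAAGGGZZAZZAZZAYYAYYAAGGGYYAYYAAGGGYYAYYAAGGGYYAGGGZZAZZAZZAYYAGGGZZAZZAZZAAGGGZZAZZAZZAYYAYYAAGGGYYAYYAAGGGYYAYYAAGGGYYAGGGZZAZZAZZAYYAYYAAGGGYYAYYAAGGGYYAYYAAGGGYYAGGGYYAGGGAGGGZZAZZAZZAYYAGGGYYAGGGAGGGZZAZZAZZAYYAGGGYYAGGGAGGGZZAZZAZZAAGGGZZAZZAZZAYYAYYAAGGGYYAYYAAGGGYYAYYAAGGGYYAGGGYYAGGGAGGGZZAZZAZZAYYAGGGYYAGGGAGGGZZAZZAZZAYYAGGGYYAGGGAGGGZZAZZAZZAYYAGGGZZAZZAZZAYYAGGGZZAZZAZZAAGGGZZAZZAZZAYYAYYAAGGGYYAYYAAGGGYYAYYAAGGGYYAGGGZZAZZAZZAYYAGGGZZAZZAZZAAGGGZZAZZAZZAYYAYYAAGGGYYAYYAAGGGYYAYYAAGGGYYAGGGZZAZZAZZAYYAGGGZZAZZAZZAAGGGZZAZZAZZAYYAYYAAGGGYYAYYAAGGGYYAYYAAGGG  (180 'Z')

Answer: 180


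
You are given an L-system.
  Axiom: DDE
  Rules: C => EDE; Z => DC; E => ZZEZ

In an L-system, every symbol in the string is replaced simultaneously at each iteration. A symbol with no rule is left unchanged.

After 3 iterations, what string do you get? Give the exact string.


Answer: DDDEDEDEDEDCDCZZEZDCDEDE

Derivation:
Step 0: DDE
Step 1: DDZZEZ
Step 2: DDDCDCZZEZDC
Step 3: DDDEDEDEDEDCDCZZEZDCDEDE


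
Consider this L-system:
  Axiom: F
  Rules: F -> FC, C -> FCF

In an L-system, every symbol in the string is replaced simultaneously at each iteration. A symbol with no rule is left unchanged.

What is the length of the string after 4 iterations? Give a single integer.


Step 0: length = 1
Step 1: length = 2
Step 2: length = 5
Step 3: length = 12
Step 4: length = 29

Answer: 29


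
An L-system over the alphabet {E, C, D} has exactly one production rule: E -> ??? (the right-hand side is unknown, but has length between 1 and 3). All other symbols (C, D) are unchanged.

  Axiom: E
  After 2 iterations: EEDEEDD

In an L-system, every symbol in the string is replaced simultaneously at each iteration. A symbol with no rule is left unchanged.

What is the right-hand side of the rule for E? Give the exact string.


Answer: EED

Derivation:
Trying E -> EED:
  Step 0: E
  Step 1: EED
  Step 2: EEDEEDD
Matches the given result.


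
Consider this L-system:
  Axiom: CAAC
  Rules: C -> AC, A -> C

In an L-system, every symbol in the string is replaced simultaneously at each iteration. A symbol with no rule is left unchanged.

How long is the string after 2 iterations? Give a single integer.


Answer: 10

Derivation:
Step 0: length = 4
Step 1: length = 6
Step 2: length = 10


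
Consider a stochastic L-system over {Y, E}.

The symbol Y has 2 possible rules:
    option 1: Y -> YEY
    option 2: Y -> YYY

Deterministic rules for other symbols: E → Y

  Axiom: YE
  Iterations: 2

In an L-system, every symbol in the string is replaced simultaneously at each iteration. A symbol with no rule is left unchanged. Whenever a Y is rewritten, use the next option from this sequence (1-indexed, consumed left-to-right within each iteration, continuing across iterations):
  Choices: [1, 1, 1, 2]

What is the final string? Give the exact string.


Step 0: YE
Step 1: YEYY  (used choices [1])
Step 2: YEYYYEYYYY  (used choices [1, 1, 2])

Answer: YEYYYEYYYY


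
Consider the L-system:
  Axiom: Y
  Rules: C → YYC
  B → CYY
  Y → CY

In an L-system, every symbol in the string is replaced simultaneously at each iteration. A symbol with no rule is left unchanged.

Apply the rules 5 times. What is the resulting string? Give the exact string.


Step 0: Y
Step 1: CY
Step 2: YYCCY
Step 3: CYCYYYCYYCCY
Step 4: YYCCYYYCCYCYCYYYCCYCYYYCYYCCY
Step 5: CYCYYYCYYCCYCYCYYYCYYCCYYYCCYYYCCYCYCYYYCYYCCYYYCCYCYCYYYCCYCYYYCYYCCY

Answer: CYCYYYCYYCCYCYCYYYCYYCCYYYCCYYYCCYCYCYYYCYYCCYYYCCYCYCYYYCCYCYYYCYYCCY


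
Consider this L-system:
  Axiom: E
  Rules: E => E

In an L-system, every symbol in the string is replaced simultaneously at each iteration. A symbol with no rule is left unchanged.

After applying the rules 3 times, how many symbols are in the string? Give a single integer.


Answer: 1

Derivation:
Step 0: length = 1
Step 1: length = 1
Step 2: length = 1
Step 3: length = 1


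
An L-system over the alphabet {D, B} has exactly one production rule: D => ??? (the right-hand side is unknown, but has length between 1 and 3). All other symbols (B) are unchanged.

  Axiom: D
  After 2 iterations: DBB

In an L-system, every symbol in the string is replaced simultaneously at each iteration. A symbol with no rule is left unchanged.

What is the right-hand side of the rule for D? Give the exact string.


Trying D => DB:
  Step 0: D
  Step 1: DB
  Step 2: DBB
Matches the given result.

Answer: DB


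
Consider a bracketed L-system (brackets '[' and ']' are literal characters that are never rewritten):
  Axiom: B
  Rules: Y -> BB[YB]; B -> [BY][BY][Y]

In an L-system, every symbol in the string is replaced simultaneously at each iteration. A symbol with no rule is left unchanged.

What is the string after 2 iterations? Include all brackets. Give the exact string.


Step 0: B
Step 1: [BY][BY][Y]
Step 2: [[BY][BY][Y]BB[YB]][[BY][BY][Y]BB[YB]][BB[YB]]

Answer: [[BY][BY][Y]BB[YB]][[BY][BY][Y]BB[YB]][BB[YB]]


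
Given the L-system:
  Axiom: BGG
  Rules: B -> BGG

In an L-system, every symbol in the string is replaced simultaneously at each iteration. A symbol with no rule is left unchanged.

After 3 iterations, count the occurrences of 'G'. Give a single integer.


Step 0: BGG  (2 'G')
Step 1: BGGGG  (4 'G')
Step 2: BGGGGGG  (6 'G')
Step 3: BGGGGGGGG  (8 'G')

Answer: 8


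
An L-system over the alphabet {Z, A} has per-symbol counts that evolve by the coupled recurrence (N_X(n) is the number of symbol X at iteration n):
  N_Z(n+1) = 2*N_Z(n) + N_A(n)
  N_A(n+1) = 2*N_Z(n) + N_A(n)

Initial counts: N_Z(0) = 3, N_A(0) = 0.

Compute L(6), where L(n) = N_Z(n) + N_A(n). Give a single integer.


Answer: 2916

Derivation:
Step 0: N_Z=3, N_A=0, L=3
Step 1: N_Z=6, N_A=6, L=12
Step 2: N_Z=18, N_A=18, L=36
Step 3: N_Z=54, N_A=54, L=108
Step 4: N_Z=162, N_A=162, L=324
Step 5: N_Z=486, N_A=486, L=972
Step 6: N_Z=1458, N_A=1458, L=2916


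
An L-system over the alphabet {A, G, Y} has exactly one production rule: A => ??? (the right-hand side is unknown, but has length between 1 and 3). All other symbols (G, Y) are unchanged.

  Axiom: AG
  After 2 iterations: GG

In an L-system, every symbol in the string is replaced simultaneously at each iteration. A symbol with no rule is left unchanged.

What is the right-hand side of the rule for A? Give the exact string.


Trying A => G:
  Step 0: AG
  Step 1: GG
  Step 2: GG
Matches the given result.

Answer: G


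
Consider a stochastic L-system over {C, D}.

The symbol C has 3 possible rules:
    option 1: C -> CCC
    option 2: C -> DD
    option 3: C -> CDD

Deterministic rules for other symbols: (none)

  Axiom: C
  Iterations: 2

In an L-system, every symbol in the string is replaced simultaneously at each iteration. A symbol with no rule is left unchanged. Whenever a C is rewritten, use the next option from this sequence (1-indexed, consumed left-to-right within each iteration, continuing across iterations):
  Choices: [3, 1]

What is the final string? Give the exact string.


Step 0: C
Step 1: CDD  (used choices [3])
Step 2: CCCDD  (used choices [1])

Answer: CCCDD


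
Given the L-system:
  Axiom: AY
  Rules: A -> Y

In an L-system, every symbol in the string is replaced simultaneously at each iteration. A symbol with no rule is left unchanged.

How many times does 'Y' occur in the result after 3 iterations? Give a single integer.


Step 0: AY  (1 'Y')
Step 1: YY  (2 'Y')
Step 2: YY  (2 'Y')
Step 3: YY  (2 'Y')

Answer: 2


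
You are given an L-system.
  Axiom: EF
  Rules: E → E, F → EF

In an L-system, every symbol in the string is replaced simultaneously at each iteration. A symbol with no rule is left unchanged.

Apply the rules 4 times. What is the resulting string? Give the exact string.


Answer: EEEEEF

Derivation:
Step 0: EF
Step 1: EEF
Step 2: EEEF
Step 3: EEEEF
Step 4: EEEEEF


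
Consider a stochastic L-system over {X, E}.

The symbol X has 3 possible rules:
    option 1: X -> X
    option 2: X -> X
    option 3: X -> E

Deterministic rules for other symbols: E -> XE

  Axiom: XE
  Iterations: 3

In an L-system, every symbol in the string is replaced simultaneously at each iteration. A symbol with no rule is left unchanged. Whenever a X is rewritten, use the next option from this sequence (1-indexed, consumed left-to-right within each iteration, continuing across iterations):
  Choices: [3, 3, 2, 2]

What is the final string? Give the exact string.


Answer: XXEXEXXE

Derivation:
Step 0: XE
Step 1: EXE  (used choices [3])
Step 2: XEEXE  (used choices [3])
Step 3: XXEXEXXE  (used choices [2, 2])


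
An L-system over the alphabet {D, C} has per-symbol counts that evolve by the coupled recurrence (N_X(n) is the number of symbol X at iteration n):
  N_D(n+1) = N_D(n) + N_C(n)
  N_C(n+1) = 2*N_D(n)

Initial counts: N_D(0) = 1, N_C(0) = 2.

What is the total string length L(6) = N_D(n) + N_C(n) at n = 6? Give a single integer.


Step 0: N_D=1, N_C=2, L=3
Step 1: N_D=3, N_C=2, L=5
Step 2: N_D=5, N_C=6, L=11
Step 3: N_D=11, N_C=10, L=21
Step 4: N_D=21, N_C=22, L=43
Step 5: N_D=43, N_C=42, L=85
Step 6: N_D=85, N_C=86, L=171

Answer: 171


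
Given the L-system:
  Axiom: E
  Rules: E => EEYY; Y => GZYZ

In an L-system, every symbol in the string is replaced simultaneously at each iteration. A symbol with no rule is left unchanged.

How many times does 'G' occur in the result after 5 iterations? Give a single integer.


Step 0: E  (0 'G')
Step 1: EEYY  (0 'G')
Step 2: EEYYEEYYGZYZGZYZ  (2 'G')
Step 3: EEYYEEYYGZYZGZYZEEYYEEYYGZYZGZYZGZGZYZZGZGZYZZ  (8 'G')
Step 4: EEYYEEYYGZYZGZYZEEYYEEYYGZYZGZYZGZGZYZZGZGZYZZEEYYEEYYGZYZGZYZEEYYEEYYGZYZGZYZGZGZYZZGZGZYZZGZGZGZYZZZGZGZGZYZZZ  (22 'G')
Step 5: EEYYEEYYGZYZGZYZEEYYEEYYGZYZGZYZGZGZYZZGZGZYZZEEYYEEYYGZYZGZYZEEYYEEYYGZYZGZYZGZGZYZZGZGZYZZGZGZGZYZZZGZGZGZYZZZEEYYEEYYGZYZGZYZEEYYEEYYGZYZGZYZGZGZYZZGZGZYZZEEYYEEYYGZYZGZYZEEYYEEYYGZYZGZYZGZGZYZZGZGZYZZGZGZGZYZZZGZGZGZYZZZGZGZGZGZYZZZZGZGZGZGZYZZZZ  (52 'G')

Answer: 52


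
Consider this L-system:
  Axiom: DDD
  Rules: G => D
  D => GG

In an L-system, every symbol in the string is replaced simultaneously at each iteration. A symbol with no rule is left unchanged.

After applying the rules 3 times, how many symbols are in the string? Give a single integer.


Answer: 12

Derivation:
Step 0: length = 3
Step 1: length = 6
Step 2: length = 6
Step 3: length = 12


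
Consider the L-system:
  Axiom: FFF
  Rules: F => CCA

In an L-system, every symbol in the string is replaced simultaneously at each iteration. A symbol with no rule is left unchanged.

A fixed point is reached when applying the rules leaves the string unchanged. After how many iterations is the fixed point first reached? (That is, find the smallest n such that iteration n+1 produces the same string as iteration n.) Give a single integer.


Step 0: FFF
Step 1: CCACCACCA
Step 2: CCACCACCA  (unchanged — fixed point at step 1)

Answer: 1


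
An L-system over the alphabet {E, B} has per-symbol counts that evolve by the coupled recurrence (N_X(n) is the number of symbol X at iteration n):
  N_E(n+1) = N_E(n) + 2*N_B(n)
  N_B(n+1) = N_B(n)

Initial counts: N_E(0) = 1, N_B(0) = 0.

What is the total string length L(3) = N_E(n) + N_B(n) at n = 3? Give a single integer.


Step 0: N_E=1, N_B=0, L=1
Step 1: N_E=1, N_B=0, L=1
Step 2: N_E=1, N_B=0, L=1
Step 3: N_E=1, N_B=0, L=1

Answer: 1


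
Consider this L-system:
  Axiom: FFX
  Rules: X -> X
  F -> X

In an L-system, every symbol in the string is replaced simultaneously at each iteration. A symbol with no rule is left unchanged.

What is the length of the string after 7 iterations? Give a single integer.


Step 0: length = 3
Step 1: length = 3
Step 2: length = 3
Step 3: length = 3
Step 4: length = 3
Step 5: length = 3
Step 6: length = 3
Step 7: length = 3

Answer: 3


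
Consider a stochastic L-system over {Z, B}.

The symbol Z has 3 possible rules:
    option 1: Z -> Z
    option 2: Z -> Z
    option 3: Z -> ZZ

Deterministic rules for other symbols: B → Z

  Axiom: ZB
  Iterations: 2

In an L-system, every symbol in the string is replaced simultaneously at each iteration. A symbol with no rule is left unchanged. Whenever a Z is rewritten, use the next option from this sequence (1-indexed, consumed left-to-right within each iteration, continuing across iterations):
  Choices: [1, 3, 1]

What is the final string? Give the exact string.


Answer: ZZZ

Derivation:
Step 0: ZB
Step 1: ZZ  (used choices [1])
Step 2: ZZZ  (used choices [3, 1])


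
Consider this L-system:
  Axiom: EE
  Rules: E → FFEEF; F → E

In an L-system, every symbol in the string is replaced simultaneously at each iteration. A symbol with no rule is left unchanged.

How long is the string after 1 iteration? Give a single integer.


Step 0: length = 2
Step 1: length = 10

Answer: 10


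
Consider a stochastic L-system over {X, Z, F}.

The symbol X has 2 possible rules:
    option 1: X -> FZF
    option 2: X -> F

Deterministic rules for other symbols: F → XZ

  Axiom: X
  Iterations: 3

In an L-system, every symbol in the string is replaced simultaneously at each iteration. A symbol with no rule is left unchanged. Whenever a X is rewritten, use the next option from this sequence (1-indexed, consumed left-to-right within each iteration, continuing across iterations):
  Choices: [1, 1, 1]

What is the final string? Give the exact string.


Answer: FZFZZFZFZ

Derivation:
Step 0: X
Step 1: FZF  (used choices [1])
Step 2: XZZXZ  (used choices [])
Step 3: FZFZZFZFZ  (used choices [1, 1])


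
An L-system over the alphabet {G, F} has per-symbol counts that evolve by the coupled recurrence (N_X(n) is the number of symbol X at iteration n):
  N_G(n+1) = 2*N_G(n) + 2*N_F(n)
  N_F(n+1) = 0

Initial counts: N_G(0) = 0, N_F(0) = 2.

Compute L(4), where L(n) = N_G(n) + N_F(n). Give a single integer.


Answer: 32

Derivation:
Step 0: N_G=0, N_F=2, L=2
Step 1: N_G=4, N_F=0, L=4
Step 2: N_G=8, N_F=0, L=8
Step 3: N_G=16, N_F=0, L=16
Step 4: N_G=32, N_F=0, L=32


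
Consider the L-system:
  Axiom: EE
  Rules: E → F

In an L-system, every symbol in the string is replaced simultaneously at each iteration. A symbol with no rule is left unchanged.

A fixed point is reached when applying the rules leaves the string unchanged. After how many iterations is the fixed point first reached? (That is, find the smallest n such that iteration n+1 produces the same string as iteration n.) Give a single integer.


Step 0: EE
Step 1: FF
Step 2: FF  (unchanged — fixed point at step 1)

Answer: 1


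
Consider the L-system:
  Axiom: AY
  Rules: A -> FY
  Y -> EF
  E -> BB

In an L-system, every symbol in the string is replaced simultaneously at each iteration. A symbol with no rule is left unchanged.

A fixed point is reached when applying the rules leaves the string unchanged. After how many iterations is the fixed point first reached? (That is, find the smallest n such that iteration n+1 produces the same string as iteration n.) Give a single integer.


Answer: 3

Derivation:
Step 0: AY
Step 1: FYEF
Step 2: FEFBBF
Step 3: FBBFBBF
Step 4: FBBFBBF  (unchanged — fixed point at step 3)


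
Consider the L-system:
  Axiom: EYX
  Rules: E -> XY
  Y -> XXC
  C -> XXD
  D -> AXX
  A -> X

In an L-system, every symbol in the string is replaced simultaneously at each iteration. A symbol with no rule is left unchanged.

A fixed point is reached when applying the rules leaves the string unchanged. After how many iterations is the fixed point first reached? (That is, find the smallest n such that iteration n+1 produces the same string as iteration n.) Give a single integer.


Step 0: EYX
Step 1: XYXXCX
Step 2: XXXCXXXXDX
Step 3: XXXXXDXXXXAXXX
Step 4: XXXXXAXXXXXXXXXX
Step 5: XXXXXXXXXXXXXXXX
Step 6: XXXXXXXXXXXXXXXX  (unchanged — fixed point at step 5)

Answer: 5


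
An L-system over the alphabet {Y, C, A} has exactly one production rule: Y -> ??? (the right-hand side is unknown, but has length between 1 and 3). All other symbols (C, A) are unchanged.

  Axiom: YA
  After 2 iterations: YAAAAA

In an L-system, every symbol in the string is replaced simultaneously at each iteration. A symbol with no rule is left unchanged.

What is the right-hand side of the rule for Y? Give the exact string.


Trying Y -> YAA:
  Step 0: YA
  Step 1: YAAA
  Step 2: YAAAAA
Matches the given result.

Answer: YAA


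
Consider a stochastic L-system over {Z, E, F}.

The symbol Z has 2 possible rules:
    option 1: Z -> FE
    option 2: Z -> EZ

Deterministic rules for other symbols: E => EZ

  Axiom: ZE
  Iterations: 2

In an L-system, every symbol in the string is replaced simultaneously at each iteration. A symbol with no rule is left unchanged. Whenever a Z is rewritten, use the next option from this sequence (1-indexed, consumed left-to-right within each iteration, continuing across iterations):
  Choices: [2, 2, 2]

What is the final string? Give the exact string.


Answer: EZEZEZEZ

Derivation:
Step 0: ZE
Step 1: EZEZ  (used choices [2])
Step 2: EZEZEZEZ  (used choices [2, 2])


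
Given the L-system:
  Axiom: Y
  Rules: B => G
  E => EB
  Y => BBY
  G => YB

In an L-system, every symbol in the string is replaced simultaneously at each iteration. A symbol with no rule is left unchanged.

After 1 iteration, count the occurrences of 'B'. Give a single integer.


Answer: 2

Derivation:
Step 0: Y  (0 'B')
Step 1: BBY  (2 'B')


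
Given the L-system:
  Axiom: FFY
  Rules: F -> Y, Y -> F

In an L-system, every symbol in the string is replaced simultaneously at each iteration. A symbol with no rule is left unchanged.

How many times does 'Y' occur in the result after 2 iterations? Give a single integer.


Step 0: FFY  (1 'Y')
Step 1: YYF  (2 'Y')
Step 2: FFY  (1 'Y')

Answer: 1


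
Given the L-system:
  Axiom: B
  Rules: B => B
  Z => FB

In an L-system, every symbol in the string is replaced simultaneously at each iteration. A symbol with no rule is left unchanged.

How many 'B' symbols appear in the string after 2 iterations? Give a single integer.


Step 0: B  (1 'B')
Step 1: B  (1 'B')
Step 2: B  (1 'B')

Answer: 1


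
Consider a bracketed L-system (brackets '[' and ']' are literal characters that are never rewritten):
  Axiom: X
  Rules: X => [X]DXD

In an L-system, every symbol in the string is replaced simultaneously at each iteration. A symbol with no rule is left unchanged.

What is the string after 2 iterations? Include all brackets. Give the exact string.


Step 0: X
Step 1: [X]DXD
Step 2: [[X]DXD]D[X]DXDD

Answer: [[X]DXD]D[X]DXDD


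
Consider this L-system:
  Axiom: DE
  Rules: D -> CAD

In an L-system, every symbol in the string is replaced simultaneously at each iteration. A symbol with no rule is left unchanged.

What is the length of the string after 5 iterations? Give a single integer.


Answer: 12

Derivation:
Step 0: length = 2
Step 1: length = 4
Step 2: length = 6
Step 3: length = 8
Step 4: length = 10
Step 5: length = 12


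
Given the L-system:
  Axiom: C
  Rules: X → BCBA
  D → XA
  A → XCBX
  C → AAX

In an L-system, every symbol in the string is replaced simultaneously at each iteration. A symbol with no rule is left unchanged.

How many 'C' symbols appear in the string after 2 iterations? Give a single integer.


Answer: 3

Derivation:
Step 0: C  (1 'C')
Step 1: AAX  (0 'C')
Step 2: XCBXXCBXBCBA  (3 'C')


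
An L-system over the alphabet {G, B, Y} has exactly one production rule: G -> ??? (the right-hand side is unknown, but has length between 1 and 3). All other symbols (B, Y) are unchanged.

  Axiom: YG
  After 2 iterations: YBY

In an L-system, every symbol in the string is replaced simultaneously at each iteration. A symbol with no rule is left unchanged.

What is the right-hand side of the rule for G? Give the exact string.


Answer: BY

Derivation:
Trying G -> BY:
  Step 0: YG
  Step 1: YBY
  Step 2: YBY
Matches the given result.


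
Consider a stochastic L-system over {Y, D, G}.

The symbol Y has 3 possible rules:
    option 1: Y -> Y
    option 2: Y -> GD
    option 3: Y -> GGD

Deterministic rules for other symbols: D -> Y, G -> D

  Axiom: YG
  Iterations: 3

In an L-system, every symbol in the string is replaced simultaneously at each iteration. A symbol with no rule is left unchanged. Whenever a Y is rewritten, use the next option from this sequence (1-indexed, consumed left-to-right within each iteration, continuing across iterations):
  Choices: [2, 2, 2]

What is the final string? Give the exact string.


Answer: YGDGD

Derivation:
Step 0: YG
Step 1: GDD  (used choices [2])
Step 2: DYY  (used choices [])
Step 3: YGDGD  (used choices [2, 2])


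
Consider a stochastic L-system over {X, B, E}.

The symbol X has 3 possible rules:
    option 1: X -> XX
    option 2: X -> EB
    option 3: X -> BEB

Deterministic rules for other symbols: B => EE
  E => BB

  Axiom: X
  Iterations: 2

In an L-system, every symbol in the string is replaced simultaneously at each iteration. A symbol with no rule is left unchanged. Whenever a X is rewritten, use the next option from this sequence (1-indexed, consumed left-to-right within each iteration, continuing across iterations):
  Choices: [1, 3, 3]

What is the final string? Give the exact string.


Answer: BEBBEB

Derivation:
Step 0: X
Step 1: XX  (used choices [1])
Step 2: BEBBEB  (used choices [3, 3])


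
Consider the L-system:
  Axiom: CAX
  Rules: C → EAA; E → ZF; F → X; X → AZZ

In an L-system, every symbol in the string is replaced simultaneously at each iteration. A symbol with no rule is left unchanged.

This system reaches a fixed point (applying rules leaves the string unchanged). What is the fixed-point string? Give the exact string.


Answer: ZAZZAAAAZZ

Derivation:
Step 0: CAX
Step 1: EAAAAZZ
Step 2: ZFAAAAZZ
Step 3: ZXAAAAZZ
Step 4: ZAZZAAAAZZ
Step 5: ZAZZAAAAZZ  (unchanged — fixed point at step 4)


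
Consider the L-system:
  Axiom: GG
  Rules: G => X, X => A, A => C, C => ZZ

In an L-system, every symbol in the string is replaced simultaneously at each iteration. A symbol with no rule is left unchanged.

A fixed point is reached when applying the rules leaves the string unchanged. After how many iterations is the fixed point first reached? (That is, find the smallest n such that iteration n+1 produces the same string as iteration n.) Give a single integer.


Answer: 4

Derivation:
Step 0: GG
Step 1: XX
Step 2: AA
Step 3: CC
Step 4: ZZZZ
Step 5: ZZZZ  (unchanged — fixed point at step 4)


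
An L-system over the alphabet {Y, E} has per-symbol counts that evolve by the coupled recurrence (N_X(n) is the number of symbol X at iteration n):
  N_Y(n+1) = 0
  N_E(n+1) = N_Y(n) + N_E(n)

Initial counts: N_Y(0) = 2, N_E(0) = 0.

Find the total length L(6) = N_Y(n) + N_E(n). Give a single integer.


Step 0: N_Y=2, N_E=0, L=2
Step 1: N_Y=0, N_E=2, L=2
Step 2: N_Y=0, N_E=2, L=2
Step 3: N_Y=0, N_E=2, L=2
Step 4: N_Y=0, N_E=2, L=2
Step 5: N_Y=0, N_E=2, L=2
Step 6: N_Y=0, N_E=2, L=2

Answer: 2


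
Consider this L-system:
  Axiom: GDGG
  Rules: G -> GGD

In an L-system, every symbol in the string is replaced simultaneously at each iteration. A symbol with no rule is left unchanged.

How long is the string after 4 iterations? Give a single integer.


Step 0: length = 4
Step 1: length = 10
Step 2: length = 22
Step 3: length = 46
Step 4: length = 94

Answer: 94


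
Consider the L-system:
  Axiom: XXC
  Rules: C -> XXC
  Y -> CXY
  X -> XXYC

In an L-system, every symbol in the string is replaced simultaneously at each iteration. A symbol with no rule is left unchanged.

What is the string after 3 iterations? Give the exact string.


Step 0: XXC
Step 1: XXYCXXYCXXC
Step 2: XXYCXXYCCXYXXCXXYCXXYCCXYXXCXXYCXXYCXXC
Step 3: XXYCXXYCCXYXXCXXYCXXYCCXYXXCXXCXXYCCXYXXYCXXYCXXCXXYCXXYCCXYXXCXXYCXXYCCXYXXCXXCXXYCCXYXXYCXXYCXXCXXYCXXYCCXYXXCXXYCXXYCCXYXXCXXYCXXYCXXC

Answer: XXYCXXYCCXYXXCXXYCXXYCCXYXXCXXCXXYCCXYXXYCXXYCXXCXXYCXXYCCXYXXCXXYCXXYCCXYXXCXXCXXYCCXYXXYCXXYCXXCXXYCXXYCCXYXXCXXYCXXYCCXYXXCXXYCXXYCXXC


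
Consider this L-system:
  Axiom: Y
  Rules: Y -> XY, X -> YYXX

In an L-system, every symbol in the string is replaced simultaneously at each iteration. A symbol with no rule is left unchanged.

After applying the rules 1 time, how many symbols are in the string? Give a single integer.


Answer: 2

Derivation:
Step 0: length = 1
Step 1: length = 2


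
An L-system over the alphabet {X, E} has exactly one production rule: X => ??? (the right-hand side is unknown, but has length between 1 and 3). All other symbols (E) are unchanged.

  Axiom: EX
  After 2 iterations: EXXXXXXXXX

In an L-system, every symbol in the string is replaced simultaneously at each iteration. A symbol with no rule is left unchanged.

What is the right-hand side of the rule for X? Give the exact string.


Answer: XXX

Derivation:
Trying X => XXX:
  Step 0: EX
  Step 1: EXXX
  Step 2: EXXXXXXXXX
Matches the given result.


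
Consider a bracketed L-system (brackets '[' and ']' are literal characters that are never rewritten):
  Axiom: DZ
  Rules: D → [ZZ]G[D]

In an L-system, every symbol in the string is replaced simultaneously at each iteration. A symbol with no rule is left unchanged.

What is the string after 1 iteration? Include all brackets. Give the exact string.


Answer: [ZZ]G[D]Z

Derivation:
Step 0: DZ
Step 1: [ZZ]G[D]Z


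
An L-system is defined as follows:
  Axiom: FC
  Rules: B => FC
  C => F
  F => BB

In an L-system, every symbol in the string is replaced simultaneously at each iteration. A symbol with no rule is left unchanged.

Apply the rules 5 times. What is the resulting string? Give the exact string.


Step 0: FC
Step 1: BBF
Step 2: FCFCBB
Step 3: BBFBBFFCFC
Step 4: FCFCBBFCFCBBBBFBBF
Step 5: BBFBBFFCFCBBFBBFFCFCFCFCBBFCFCBB

Answer: BBFBBFFCFCBBFBBFFCFCFCFCBBFCFCBB


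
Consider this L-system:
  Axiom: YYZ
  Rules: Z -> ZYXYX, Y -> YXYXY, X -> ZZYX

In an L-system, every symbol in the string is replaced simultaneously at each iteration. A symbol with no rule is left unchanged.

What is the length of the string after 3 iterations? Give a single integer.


Answer: 321

Derivation:
Step 0: length = 3
Step 1: length = 15
Step 2: length = 69
Step 3: length = 321


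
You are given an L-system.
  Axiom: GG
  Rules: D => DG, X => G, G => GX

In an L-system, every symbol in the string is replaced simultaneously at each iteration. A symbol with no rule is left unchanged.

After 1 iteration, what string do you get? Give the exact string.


Step 0: GG
Step 1: GXGX

Answer: GXGX


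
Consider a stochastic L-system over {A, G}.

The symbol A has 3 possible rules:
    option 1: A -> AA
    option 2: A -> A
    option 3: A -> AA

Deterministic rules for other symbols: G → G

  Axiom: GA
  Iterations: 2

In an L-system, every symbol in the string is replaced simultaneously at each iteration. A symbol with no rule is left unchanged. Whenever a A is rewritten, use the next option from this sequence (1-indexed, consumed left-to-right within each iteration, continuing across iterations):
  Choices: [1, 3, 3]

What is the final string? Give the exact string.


Answer: GAAAA

Derivation:
Step 0: GA
Step 1: GAA  (used choices [1])
Step 2: GAAAA  (used choices [3, 3])


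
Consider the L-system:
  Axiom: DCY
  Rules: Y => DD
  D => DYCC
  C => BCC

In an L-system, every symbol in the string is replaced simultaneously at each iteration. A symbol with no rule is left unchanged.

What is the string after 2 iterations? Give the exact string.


Step 0: DCY
Step 1: DYCCBCCDD
Step 2: DYCCDDBCCBCCBBCCBCCDYCCDYCC

Answer: DYCCDDBCCBCCBBCCBCCDYCCDYCC


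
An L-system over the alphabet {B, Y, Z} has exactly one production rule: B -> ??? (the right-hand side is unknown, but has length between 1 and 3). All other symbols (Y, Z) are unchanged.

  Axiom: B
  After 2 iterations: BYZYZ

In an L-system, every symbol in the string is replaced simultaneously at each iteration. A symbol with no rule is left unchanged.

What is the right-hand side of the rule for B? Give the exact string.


Trying B -> BYZ:
  Step 0: B
  Step 1: BYZ
  Step 2: BYZYZ
Matches the given result.

Answer: BYZ


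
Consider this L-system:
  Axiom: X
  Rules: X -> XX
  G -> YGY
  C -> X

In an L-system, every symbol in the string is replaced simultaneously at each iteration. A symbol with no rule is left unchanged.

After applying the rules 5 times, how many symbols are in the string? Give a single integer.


Step 0: length = 1
Step 1: length = 2
Step 2: length = 4
Step 3: length = 8
Step 4: length = 16
Step 5: length = 32

Answer: 32


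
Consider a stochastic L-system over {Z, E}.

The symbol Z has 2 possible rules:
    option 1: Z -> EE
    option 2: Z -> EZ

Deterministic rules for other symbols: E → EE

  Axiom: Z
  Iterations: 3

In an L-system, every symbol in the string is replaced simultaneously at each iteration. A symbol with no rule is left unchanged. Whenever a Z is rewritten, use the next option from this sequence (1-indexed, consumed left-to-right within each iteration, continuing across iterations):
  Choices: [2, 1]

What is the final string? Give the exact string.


Step 0: Z
Step 1: EZ  (used choices [2])
Step 2: EEEE  (used choices [1])
Step 3: EEEEEEEE  (used choices [])

Answer: EEEEEEEE


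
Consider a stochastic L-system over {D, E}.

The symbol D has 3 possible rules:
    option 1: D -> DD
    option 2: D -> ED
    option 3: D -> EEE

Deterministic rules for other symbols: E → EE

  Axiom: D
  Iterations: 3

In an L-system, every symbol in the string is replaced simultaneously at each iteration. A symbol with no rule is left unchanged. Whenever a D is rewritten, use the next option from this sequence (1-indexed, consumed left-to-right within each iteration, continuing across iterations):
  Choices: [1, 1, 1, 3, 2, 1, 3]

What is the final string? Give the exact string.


Answer: EEEEDDDEEE

Derivation:
Step 0: D
Step 1: DD  (used choices [1])
Step 2: DDDD  (used choices [1, 1])
Step 3: EEEEDDDEEE  (used choices [3, 2, 1, 3])
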